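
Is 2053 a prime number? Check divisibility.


Check divisors up to sqrt(2053) = 45.3100
No divisors found.
2053 is prime.

Yes, 2053 is prime


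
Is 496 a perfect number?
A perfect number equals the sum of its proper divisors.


Proper divisors of 496: 1, 2, 4, 8, 16, 31, 62, 124, 248
Sum = 1 + 2 + 4 + 8 + 16 + 31 + 62 + 124 + 248 = 496

Yes, 496 is perfect (496 = 496)


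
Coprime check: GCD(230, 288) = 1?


Euclidean algorithm:
288 = 1 * 230 + 58
230 = 3 * 58 + 56
58 = 1 * 56 + 2
56 = 28 * 2 + 0
GCD(230, 288) = 2

No, not coprime (GCD = 2)


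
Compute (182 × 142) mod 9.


182 × 142 = 25844
25844 mod 9 = 5


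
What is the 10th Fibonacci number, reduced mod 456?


F(k) mod 456 for k=1..10:
1, 1, 2, 3, 5, 8, 13, 21, 34, 55
F(10) mod 456 = 55


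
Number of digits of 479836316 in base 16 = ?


479836316 in base 16 = 1C99B89C
Number of digits = 8

8 digits (base 16)


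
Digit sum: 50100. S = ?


5 + 0 + 1 + 0 + 0 = 6


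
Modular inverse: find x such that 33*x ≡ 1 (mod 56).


Use the extended Euclidean algorithm on (56, 33); each row r = 56*s + 33*t:
r=56, s=1, t=0
r=33, s=0, t=1
q=1: r=23, s=1, t=-1   [56*(1) + 33*(-1) = 23]
q=1: r=10, s=-1, t=2   [56*(-1) + 33*(2) = 10]
q=2: r=3, s=3, t=-5   [56*(3) + 33*(-5) = 3]
q=3: r=1, s=-10, t=17   [56*(-10) + 33*(17) = 1]
q=3: r=0, s=33, t=-56   [56*(33) + 33*(-56) = 0]
GCD = 1 with t = 17, so 33*(17) ≡ 1 (mod 56)
Inverse = 17 mod 56 = 17
Check: 33 * 17 = 561 ≡ 1 (mod 56)

33^(-1) ≡ 17 (mod 56)


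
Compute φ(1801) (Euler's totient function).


1801 = 1801
Prime factors: 1801
φ(1801) = 1801 × (1-1/1801)
= 1801 × 1800/1801 = 1800

φ(1801) = 1800


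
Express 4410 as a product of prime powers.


4410 / 2 = 2205
2205 / 3 = 735
735 / 3 = 245
245 / 5 = 49
49 / 7 = 7
7 / 7 = 1
4410 = 2 × 3^2 × 5 × 7^2


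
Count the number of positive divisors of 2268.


2268 = 2^2 × 3^4 × 7^1
d(2268) = (2+1) × (4+1) × (1+1) = 30

30 divisors


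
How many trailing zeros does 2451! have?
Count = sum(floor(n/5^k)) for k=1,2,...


floor(2451/5) = 490
floor(2451/25) = 98
floor(2451/125) = 19
floor(2451/625) = 3
Total = 610

610 trailing zeros


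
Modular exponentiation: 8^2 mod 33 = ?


8^1 mod 33 = 8
8^2 mod 33 = 31


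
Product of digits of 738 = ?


7 × 3 × 8 = 168


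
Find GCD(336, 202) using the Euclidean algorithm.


336 = 1 * 202 + 134
202 = 1 * 134 + 68
134 = 1 * 68 + 66
68 = 1 * 66 + 2
66 = 33 * 2 + 0
GCD = 2


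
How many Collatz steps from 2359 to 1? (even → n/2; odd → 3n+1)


2359 → 7078 → 3539 → 10618 → 5309 → 15928 → 7964 → 3982 → 1991 → 5974 → 2987 → 8962 → 4481 → 13444 → 6722 → 3361 → 10084 → 5042 → 2521 → 7564 → 3782 → 1891 → 5674 → 2837 → 8512 → 4256 → 2128 → 1064 → 532 → 266 → 133 → 400 → 200 → 100 → 50 → 25 → 76 → 38 → 19 → 58 → 29 → 88 → 44 → 22 → 11 → 34 → 17 → 52 → 26 → 13 → 40 → 20 → 10 → 5 → 16 → 8 → 4 → 2 → 1
Total steps = 58

58 steps


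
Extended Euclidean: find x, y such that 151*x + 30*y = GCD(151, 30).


Tabular extended Euclidean (each row: r = 151*s + 30*t):
r=151, s=1, t=0
r=30, s=0, t=1
q=5: r=1, s=1, t=-5   [151*(1) + 30*(-5) = 1]
q=30: r=0, s=-30, t=151   [151*(-30) + 30*(151) = 0]
GCD = 1; from the row with r=1: x=1, y=-5
Check: 151*(1) + 30*(-5) = 151 - 150 = 1

GCD = 1, x = 1, y = -5


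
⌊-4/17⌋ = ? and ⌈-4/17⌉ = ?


-4/17 = -0.2353
floor = -1
ceil = 0

floor = -1, ceil = 0


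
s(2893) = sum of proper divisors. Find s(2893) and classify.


Proper divisors: 1, 11, 263
Sum = 1 + 11 + 263 = 275
275 < 2893 → deficient

s(2893) = 275 (deficient)


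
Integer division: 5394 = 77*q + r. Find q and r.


5394 = 77 * 70 + 4
Check: 5390 + 4 = 5394

q = 70, r = 4


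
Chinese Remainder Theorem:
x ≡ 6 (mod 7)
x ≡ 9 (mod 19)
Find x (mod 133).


M = 7*19 = 133
M1 = M/7 = 19, M2 = M/19 = 7
M1^(-1) mod 7 = 3, M2^(-1) mod 19 = 11
x = 6*19*3 + 9*7*11 = 1035
1035 mod 133 = 104
Check: 104 mod 7 = 6 ✓, 104 mod 19 = 9 ✓

x ≡ 104 (mod 133)


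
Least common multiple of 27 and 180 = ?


GCD(27, 180) = 9
LCM = 27*180/9 = 4860/9 = 540

LCM = 540


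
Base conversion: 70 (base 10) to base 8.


70 (base 10) = 70 (decimal)
70 (decimal) = 106 (base 8)


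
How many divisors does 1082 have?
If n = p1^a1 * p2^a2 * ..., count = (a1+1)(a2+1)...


1082 = 2^1 × 541^1
d(1082) = (1+1) × (1+1) = 4

4 divisors


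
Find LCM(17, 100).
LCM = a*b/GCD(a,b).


GCD(17, 100) = 1
LCM = 17*100/1 = 1700/1 = 1700

LCM = 1700


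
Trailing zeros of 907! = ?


floor(907/5) = 181
floor(907/25) = 36
floor(907/125) = 7
floor(907/625) = 1
Total = 225

225 trailing zeros


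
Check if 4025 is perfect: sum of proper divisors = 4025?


Proper divisors of 4025: 1, 5, 7, 23, 25, 35, 115, 161, 175, 575, 805
Sum = 1 + 5 + 7 + 23 + 25 + 35 + 115 + 161 + 175 + 575 + 805 = 1927

No, 4025 is not perfect (1927 ≠ 4025)


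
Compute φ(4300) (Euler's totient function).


4300 = 2^2 × 5^2 × 43
Prime factors: 2, 5, 43
φ(4300) = 4300 × (1-1/2) × (1-1/5) × (1-1/43)
= 4300 × 1/2 × 4/5 × 42/43 = 1680

φ(4300) = 1680


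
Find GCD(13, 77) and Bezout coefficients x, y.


Tabular extended Euclidean (each row: r = 13*s + 77*t):
r=13, s=1, t=0
r=77, s=0, t=1
q=0: r=13, s=1, t=0   [13*(1) + 77*(0) = 13]
q=5: r=12, s=-5, t=1   [13*(-5) + 77*(1) = 12]
q=1: r=1, s=6, t=-1   [13*(6) + 77*(-1) = 1]
q=12: r=0, s=-77, t=13   [13*(-77) + 77*(13) = 0]
GCD = 1; from the row with r=1: x=6, y=-1
Check: 13*(6) + 77*(-1) = 78 - 77 = 1

GCD = 1, x = 6, y = -1


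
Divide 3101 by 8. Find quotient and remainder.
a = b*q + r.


3101 = 8 * 387 + 5
Check: 3096 + 5 = 3101

q = 387, r = 5


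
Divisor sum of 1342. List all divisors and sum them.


Divisors of 1342: 1, 2, 11, 22, 61, 122, 671, 1342
Sum = 1 + 2 + 11 + 22 + 61 + 122 + 671 + 1342 = 2232

σ(1342) = 2232


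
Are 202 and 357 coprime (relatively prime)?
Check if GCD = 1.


Euclidean algorithm:
357 = 1 * 202 + 155
202 = 1 * 155 + 47
155 = 3 * 47 + 14
47 = 3 * 14 + 5
14 = 2 * 5 + 4
5 = 1 * 4 + 1
4 = 4 * 1 + 0
GCD(202, 357) = 1

Yes, coprime (GCD = 1)


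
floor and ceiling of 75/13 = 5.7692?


75/13 = 5.7692
floor = 5
ceil = 6

floor = 5, ceil = 6


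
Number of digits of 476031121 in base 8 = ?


476031121 in base 8 = 3427724221
Number of digits = 10

10 digits (base 8)


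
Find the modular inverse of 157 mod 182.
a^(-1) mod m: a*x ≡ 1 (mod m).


Use the extended Euclidean algorithm on (182, 157); each row r = 182*s + 157*t:
r=182, s=1, t=0
r=157, s=0, t=1
q=1: r=25, s=1, t=-1   [182*(1) + 157*(-1) = 25]
q=6: r=7, s=-6, t=7   [182*(-6) + 157*(7) = 7]
q=3: r=4, s=19, t=-22   [182*(19) + 157*(-22) = 4]
q=1: r=3, s=-25, t=29   [182*(-25) + 157*(29) = 3]
q=1: r=1, s=44, t=-51   [182*(44) + 157*(-51) = 1]
q=3: r=0, s=-157, t=182   [182*(-157) + 157*(182) = 0]
GCD = 1 with t = -51, so 157*(-51) ≡ 1 (mod 182)
Inverse = -51 mod 182 = 131
Check: 157 * 131 = 20567 ≡ 1 (mod 182)

157^(-1) ≡ 131 (mod 182)


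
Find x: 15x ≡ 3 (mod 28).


GCD(15, 28) = 1, unique solution
a^(-1) mod 28 = 15
x = 15 * 3 mod 28 = 17

x ≡ 17 (mod 28)


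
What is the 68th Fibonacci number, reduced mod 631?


F(k) mod 631 for k=1..68:
1, 1, 2, 3, 5, 8, 13, 21, 34, 55, 89, 144, 233, 377, 610, 356, 335, 60, 395, 455, 219, 43, 262, 305, 567, 241, 177, 418, 595, 382, 346, 97, 443, 540, 352, 261, 613, 243, 225, 468, 62, 530, 592, 491, 452, 312, 133, 445, 578, 392, 339, 100, 439, 539, 347, 255, 602, 226, 197, 423, 620, 412, 401, 182, 583, 134, 86, 220
F(68) mod 631 = 220


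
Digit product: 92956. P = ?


9 × 2 × 9 × 5 × 6 = 4860


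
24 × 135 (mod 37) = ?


24 × 135 = 3240
3240 mod 37 = 21


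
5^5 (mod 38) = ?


5^1 mod 38 = 5
5^2 mod 38 = 25
5^3 mod 38 = 11
5^4 mod 38 = 17
5^5 mod 38 = 9


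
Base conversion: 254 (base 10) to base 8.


254 (base 10) = 254 (decimal)
254 (decimal) = 376 (base 8)


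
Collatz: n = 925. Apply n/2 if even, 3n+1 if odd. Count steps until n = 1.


925 → 2776 → 1388 → 694 → 347 → 1042 → 521 → 1564 → 782 → 391 → 1174 → 587 → 1762 → 881 → 2644 → 1322 → 661 → 1984 → 992 → 496 → 248 → 124 → 62 → 31 → 94 → 47 → 142 → 71 → 214 → 107 → 322 → 161 → 484 → 242 → 121 → 364 → 182 → 91 → 274 → 137 → 412 → 206 → 103 → 310 → 155 → 466 → 233 → 700 → 350 → 175 → 526 → 263 → 790 → 395 → 1186 → 593 → 1780 → 890 → 445 → 1336 → 668 → 334 → 167 → 502 → 251 → 754 → 377 → 1132 → 566 → 283 → 850 → 425 → 1276 → 638 → 319 → 958 → 479 → 1438 → 719 → 2158 → 1079 → 3238 → 1619 → 4858 → 2429 → 7288 → 3644 → 1822 → 911 → 2734 → 1367 → 4102 → 2051 → 6154 → 3077 → 9232 → 4616 → 2308 → 1154 → 577 → 1732 → 866 → 433 → 1300 → 650 → 325 → 976 → 488 → 244 → 122 → 61 → 184 → 92 → 46 → 23 → 70 → 35 → 106 → 53 → 160 → 80 → 40 → 20 → 10 → 5 → 16 → 8 → 4 → 2 → 1
Total steps = 129

129 steps


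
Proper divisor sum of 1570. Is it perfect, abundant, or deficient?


Proper divisors: 1, 2, 5, 10, 157, 314, 785
Sum = 1 + 2 + 5 + 10 + 157 + 314 + 785 = 1274
1274 < 1570 → deficient

s(1570) = 1274 (deficient)


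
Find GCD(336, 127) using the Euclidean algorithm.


336 = 2 * 127 + 82
127 = 1 * 82 + 45
82 = 1 * 45 + 37
45 = 1 * 37 + 8
37 = 4 * 8 + 5
8 = 1 * 5 + 3
5 = 1 * 3 + 2
3 = 1 * 2 + 1
2 = 2 * 1 + 0
GCD = 1


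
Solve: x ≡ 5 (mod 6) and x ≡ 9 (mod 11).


M = 6*11 = 66
M1 = M/6 = 11, M2 = M/11 = 6
M1^(-1) mod 6 = 5, M2^(-1) mod 11 = 2
x = 5*11*5 + 9*6*2 = 383
383 mod 66 = 53
Check: 53 mod 6 = 5 ✓, 53 mod 11 = 9 ✓

x ≡ 53 (mod 66)


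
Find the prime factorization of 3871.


3871 / 7 = 553
553 / 7 = 79
79 / 79 = 1
3871 = 7^2 × 79


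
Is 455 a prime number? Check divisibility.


455 / 5 = 91 (exact division)
455 is NOT prime.

No, 455 is not prime


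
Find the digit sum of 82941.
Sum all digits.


8 + 2 + 9 + 4 + 1 = 24


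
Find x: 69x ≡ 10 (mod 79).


GCD(69, 79) = 1, unique solution
a^(-1) mod 79 = 71
x = 71 * 10 mod 79 = 78

x ≡ 78 (mod 79)


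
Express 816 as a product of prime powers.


816 / 2 = 408
408 / 2 = 204
204 / 2 = 102
102 / 2 = 51
51 / 3 = 17
17 / 17 = 1
816 = 2^4 × 3 × 17


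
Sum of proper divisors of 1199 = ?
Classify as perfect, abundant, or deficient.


Proper divisors: 1, 11, 109
Sum = 1 + 11 + 109 = 121
121 < 1199 → deficient

s(1199) = 121 (deficient)


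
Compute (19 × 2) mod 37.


19 × 2 = 38
38 mod 37 = 1


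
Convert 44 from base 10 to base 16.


44 (base 10) = 44 (decimal)
44 (decimal) = 2C (base 16)


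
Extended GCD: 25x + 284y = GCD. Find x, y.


Tabular extended Euclidean (each row: r = 25*s + 284*t):
r=25, s=1, t=0
r=284, s=0, t=1
q=0: r=25, s=1, t=0   [25*(1) + 284*(0) = 25]
q=11: r=9, s=-11, t=1   [25*(-11) + 284*(1) = 9]
q=2: r=7, s=23, t=-2   [25*(23) + 284*(-2) = 7]
q=1: r=2, s=-34, t=3   [25*(-34) + 284*(3) = 2]
q=3: r=1, s=125, t=-11   [25*(125) + 284*(-11) = 1]
q=2: r=0, s=-284, t=25   [25*(-284) + 284*(25) = 0]
GCD = 1; from the row with r=1: x=125, y=-11
Check: 25*(125) + 284*(-11) = 3125 - 3124 = 1

GCD = 1, x = 125, y = -11


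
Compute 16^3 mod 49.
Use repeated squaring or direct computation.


16^1 mod 49 = 16
16^2 mod 49 = 11
16^3 mod 49 = 29


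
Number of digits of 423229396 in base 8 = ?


423229396 in base 8 = 3116373724
Number of digits = 10

10 digits (base 8)


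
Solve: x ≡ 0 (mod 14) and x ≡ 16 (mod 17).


M = 14*17 = 238
M1 = M/14 = 17, M2 = M/17 = 14
M1^(-1) mod 14 = 5, M2^(-1) mod 17 = 11
x = 0*17*5 + 16*14*11 = 2464
2464 mod 238 = 84
Check: 84 mod 14 = 0 ✓, 84 mod 17 = 16 ✓

x ≡ 84 (mod 238)


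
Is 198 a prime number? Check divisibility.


198 / 2 = 99 (exact division)
198 is NOT prime.

No, 198 is not prime


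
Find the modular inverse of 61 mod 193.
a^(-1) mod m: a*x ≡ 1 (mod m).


Use the extended Euclidean algorithm on (193, 61); each row r = 193*s + 61*t:
r=193, s=1, t=0
r=61, s=0, t=1
q=3: r=10, s=1, t=-3   [193*(1) + 61*(-3) = 10]
q=6: r=1, s=-6, t=19   [193*(-6) + 61*(19) = 1]
q=10: r=0, s=61, t=-193   [193*(61) + 61*(-193) = 0]
GCD = 1 with t = 19, so 61*(19) ≡ 1 (mod 193)
Inverse = 19 mod 193 = 19
Check: 61 * 19 = 1159 ≡ 1 (mod 193)

61^(-1) ≡ 19 (mod 193)


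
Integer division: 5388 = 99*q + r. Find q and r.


5388 = 99 * 54 + 42
Check: 5346 + 42 = 5388

q = 54, r = 42


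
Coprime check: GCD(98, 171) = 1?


Euclidean algorithm:
171 = 1 * 98 + 73
98 = 1 * 73 + 25
73 = 2 * 25 + 23
25 = 1 * 23 + 2
23 = 11 * 2 + 1
2 = 2 * 1 + 0
GCD(98, 171) = 1

Yes, coprime (GCD = 1)


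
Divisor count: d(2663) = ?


2663 = 2663^1
d(2663) = (1+1) = 2

2 divisors


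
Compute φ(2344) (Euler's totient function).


2344 = 2^3 × 293
Prime factors: 2, 293
φ(2344) = 2344 × (1-1/2) × (1-1/293)
= 2344 × 1/2 × 292/293 = 1168

φ(2344) = 1168


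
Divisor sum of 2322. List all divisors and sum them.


Divisors of 2322: 1, 2, 3, 6, 9, 18, 27, 43, 54, 86, 129, 258, 387, 774, 1161, 2322
Sum = 1 + 2 + 3 + 6 + 9 + 18 + 27 + 43 + 54 + 86 + 129 + 258 + 387 + 774 + 1161 + 2322 = 5280

σ(2322) = 5280


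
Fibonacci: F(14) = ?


Sequence: 1, 1, 2, 3, 5, 8, 13, 21, 34, 55, 89, 144, 233, 377
F(14) = 377


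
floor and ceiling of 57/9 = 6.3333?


57/9 = 6.3333
floor = 6
ceil = 7

floor = 6, ceil = 7


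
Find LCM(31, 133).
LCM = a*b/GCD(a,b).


GCD(31, 133) = 1
LCM = 31*133/1 = 4123/1 = 4123

LCM = 4123


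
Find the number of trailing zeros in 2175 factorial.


floor(2175/5) = 435
floor(2175/25) = 87
floor(2175/125) = 17
floor(2175/625) = 3
Total = 542

542 trailing zeros


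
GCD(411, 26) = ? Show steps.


411 = 15 * 26 + 21
26 = 1 * 21 + 5
21 = 4 * 5 + 1
5 = 5 * 1 + 0
GCD = 1


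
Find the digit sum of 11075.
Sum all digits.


1 + 1 + 0 + 7 + 5 = 14


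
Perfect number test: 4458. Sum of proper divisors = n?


Proper divisors of 4458: 1, 2, 3, 6, 743, 1486, 2229
Sum = 1 + 2 + 3 + 6 + 743 + 1486 + 2229 = 4470

No, 4458 is not perfect (4470 ≠ 4458)


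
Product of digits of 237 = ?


2 × 3 × 7 = 42


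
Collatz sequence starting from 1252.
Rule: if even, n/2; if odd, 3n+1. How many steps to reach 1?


1252 → 626 → 313 → 940 → 470 → 235 → 706 → 353 → 1060 → 530 → 265 → 796 → 398 → 199 → 598 → 299 → 898 → 449 → 1348 → 674 → 337 → 1012 → 506 → 253 → 760 → 380 → 190 → 95 → 286 → 143 → 430 → 215 → 646 → 323 → 970 → 485 → 1456 → 728 → 364 → 182 → 91 → 274 → 137 → 412 → 206 → 103 → 310 → 155 → 466 → 233 → 700 → 350 → 175 → 526 → 263 → 790 → 395 → 1186 → 593 → 1780 → 890 → 445 → 1336 → 668 → 334 → 167 → 502 → 251 → 754 → 377 → 1132 → 566 → 283 → 850 → 425 → 1276 → 638 → 319 → 958 → 479 → 1438 → 719 → 2158 → 1079 → 3238 → 1619 → 4858 → 2429 → 7288 → 3644 → 1822 → 911 → 2734 → 1367 → 4102 → 2051 → 6154 → 3077 → 9232 → 4616 → 2308 → 1154 → 577 → 1732 → 866 → 433 → 1300 → 650 → 325 → 976 → 488 → 244 → 122 → 61 → 184 → 92 → 46 → 23 → 70 → 35 → 106 → 53 → 160 → 80 → 40 → 20 → 10 → 5 → 16 → 8 → 4 → 2 → 1
Total steps = 132

132 steps


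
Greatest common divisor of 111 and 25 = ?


111 = 4 * 25 + 11
25 = 2 * 11 + 3
11 = 3 * 3 + 2
3 = 1 * 2 + 1
2 = 2 * 1 + 0
GCD = 1


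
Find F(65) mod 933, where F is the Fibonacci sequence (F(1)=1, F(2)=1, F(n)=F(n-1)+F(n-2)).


F(k) mod 933 for k=1..65:
1, 1, 2, 3, 5, 8, 13, 21, 34, 55, 89, 144, 233, 377, 610, 54, 664, 718, 449, 234, 683, 917, 667, 651, 385, 103, 488, 591, 146, 737, 883, 687, 637, 391, 95, 486, 581, 134, 715, 849, 631, 547, 245, 792, 104, 896, 67, 30, 97, 127, 224, 351, 575, 926, 568, 561, 196, 757, 20, 777, 797, 641, 505, 213, 718
F(65) mod 933 = 718


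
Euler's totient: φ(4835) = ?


4835 = 5 × 967
Prime factors: 5, 967
φ(4835) = 4835 × (1-1/5) × (1-1/967)
= 4835 × 4/5 × 966/967 = 3864

φ(4835) = 3864


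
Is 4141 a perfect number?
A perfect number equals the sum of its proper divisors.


Proper divisors of 4141: 1, 41, 101
Sum = 1 + 41 + 101 = 143

No, 4141 is not perfect (143 ≠ 4141)


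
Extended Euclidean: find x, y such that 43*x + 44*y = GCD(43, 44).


Tabular extended Euclidean (each row: r = 43*s + 44*t):
r=43, s=1, t=0
r=44, s=0, t=1
q=0: r=43, s=1, t=0   [43*(1) + 44*(0) = 43]
q=1: r=1, s=-1, t=1   [43*(-1) + 44*(1) = 1]
q=43: r=0, s=44, t=-43   [43*(44) + 44*(-43) = 0]
GCD = 1; from the row with r=1: x=-1, y=1
Check: 43*(-1) + 44*(1) = -43 + 44 = 1

GCD = 1, x = -1, y = 1


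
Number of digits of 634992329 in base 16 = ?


634992329 in base 16 = 25D936C9
Number of digits = 8

8 digits (base 16)


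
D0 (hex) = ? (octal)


D0 (base 16) = 208 (decimal)
208 (decimal) = 320 (base 8)


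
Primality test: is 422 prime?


422 / 2 = 211 (exact division)
422 is NOT prime.

No, 422 is not prime


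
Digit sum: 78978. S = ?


7 + 8 + 9 + 7 + 8 = 39


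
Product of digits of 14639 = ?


1 × 4 × 6 × 3 × 9 = 648


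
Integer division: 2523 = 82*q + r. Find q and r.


2523 = 82 * 30 + 63
Check: 2460 + 63 = 2523

q = 30, r = 63


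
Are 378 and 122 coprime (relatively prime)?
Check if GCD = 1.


Euclidean algorithm:
378 = 3 * 122 + 12
122 = 10 * 12 + 2
12 = 6 * 2 + 0
GCD(378, 122) = 2

No, not coprime (GCD = 2)


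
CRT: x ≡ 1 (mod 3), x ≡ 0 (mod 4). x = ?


M = 3*4 = 12
M1 = M/3 = 4, M2 = M/4 = 3
M1^(-1) mod 3 = 1, M2^(-1) mod 4 = 3
x = 1*4*1 + 0*3*3 = 4
4 mod 12 = 4
Check: 4 mod 3 = 1 ✓, 4 mod 4 = 0 ✓

x ≡ 4 (mod 12)


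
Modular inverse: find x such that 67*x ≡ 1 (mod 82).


Use the extended Euclidean algorithm on (82, 67); each row r = 82*s + 67*t:
r=82, s=1, t=0
r=67, s=0, t=1
q=1: r=15, s=1, t=-1   [82*(1) + 67*(-1) = 15]
q=4: r=7, s=-4, t=5   [82*(-4) + 67*(5) = 7]
q=2: r=1, s=9, t=-11   [82*(9) + 67*(-11) = 1]
q=7: r=0, s=-67, t=82   [82*(-67) + 67*(82) = 0]
GCD = 1 with t = -11, so 67*(-11) ≡ 1 (mod 82)
Inverse = -11 mod 82 = 71
Check: 67 * 71 = 4757 ≡ 1 (mod 82)

67^(-1) ≡ 71 (mod 82)


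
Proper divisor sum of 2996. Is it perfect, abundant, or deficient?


Proper divisors: 1, 2, 4, 7, 14, 28, 107, 214, 428, 749, 1498
Sum = 1 + 2 + 4 + 7 + 14 + 28 + 107 + 214 + 428 + 749 + 1498 = 3052
3052 > 2996 → abundant

s(2996) = 3052 (abundant)


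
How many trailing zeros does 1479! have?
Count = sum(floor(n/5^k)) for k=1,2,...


floor(1479/5) = 295
floor(1479/25) = 59
floor(1479/125) = 11
floor(1479/625) = 2
Total = 367

367 trailing zeros


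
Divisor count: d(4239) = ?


4239 = 3^3 × 157^1
d(4239) = (3+1) × (1+1) = 8

8 divisors


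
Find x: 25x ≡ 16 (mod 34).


GCD(25, 34) = 1, unique solution
a^(-1) mod 34 = 15
x = 15 * 16 mod 34 = 2

x ≡ 2 (mod 34)


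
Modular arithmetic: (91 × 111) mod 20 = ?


91 × 111 = 10101
10101 mod 20 = 1


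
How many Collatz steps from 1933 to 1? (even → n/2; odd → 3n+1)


1933 → 5800 → 2900 → 1450 → 725 → 2176 → 1088 → 544 → 272 → 136 → 68 → 34 → 17 → 52 → 26 → 13 → 40 → 20 → 10 → 5 → 16 → 8 → 4 → 2 → 1
Total steps = 24

24 steps


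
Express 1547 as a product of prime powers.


1547 / 7 = 221
221 / 13 = 17
17 / 17 = 1
1547 = 7 × 13 × 17


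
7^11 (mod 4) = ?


7^1 mod 4 = 3
7^2 mod 4 = 1
7^3 mod 4 = 3
7^4 mod 4 = 1
7^5 mod 4 = 3
7^6 mod 4 = 1
7^7 mod 4 = 3
7^8 mod 4 = 1
7^9 mod 4 = 3
7^10 mod 4 = 1
7^11 mod 4 = 3


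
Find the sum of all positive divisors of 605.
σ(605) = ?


Divisors of 605: 1, 5, 11, 55, 121, 605
Sum = 1 + 5 + 11 + 55 + 121 + 605 = 798

σ(605) = 798


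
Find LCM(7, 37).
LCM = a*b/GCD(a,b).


GCD(7, 37) = 1
LCM = 7*37/1 = 259/1 = 259

LCM = 259


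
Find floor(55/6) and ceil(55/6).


55/6 = 9.1667
floor = 9
ceil = 10

floor = 9, ceil = 10


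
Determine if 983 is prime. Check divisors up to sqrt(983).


Check divisors up to sqrt(983) = 31.3528
No divisors found.
983 is prime.

Yes, 983 is prime


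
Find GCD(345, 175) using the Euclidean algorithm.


345 = 1 * 175 + 170
175 = 1 * 170 + 5
170 = 34 * 5 + 0
GCD = 5


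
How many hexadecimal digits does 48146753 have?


48146753 in base 16 = 2DEA941
Number of digits = 7

7 digits (base 16)


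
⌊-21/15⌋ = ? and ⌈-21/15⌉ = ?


-21/15 = -1.4000
floor = -2
ceil = -1

floor = -2, ceil = -1


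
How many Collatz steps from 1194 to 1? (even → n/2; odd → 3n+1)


1194 → 597 → 1792 → 896 → 448 → 224 → 112 → 56 → 28 → 14 → 7 → 22 → 11 → 34 → 17 → 52 → 26 → 13 → 40 → 20 → 10 → 5 → 16 → 8 → 4 → 2 → 1
Total steps = 26

26 steps


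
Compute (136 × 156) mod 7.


136 × 156 = 21216
21216 mod 7 = 6


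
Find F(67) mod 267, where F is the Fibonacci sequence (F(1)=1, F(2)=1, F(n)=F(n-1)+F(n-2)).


F(k) mod 267 for k=1..67:
1, 1, 2, 3, 5, 8, 13, 21, 34, 55, 89, 144, 233, 110, 76, 186, 262, 181, 176, 90, 266, 89, 88, 177, 265, 175, 173, 81, 254, 68, 55, 123, 178, 34, 212, 246, 191, 170, 94, 264, 91, 88, 179, 0, 179, 179, 91, 3, 94, 97, 191, 21, 212, 233, 178, 144, 55, 199, 254, 186, 173, 92, 265, 90, 88, 178, 266
F(67) mod 267 = 266


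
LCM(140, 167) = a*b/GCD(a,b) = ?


GCD(140, 167) = 1
LCM = 140*167/1 = 23380/1 = 23380

LCM = 23380


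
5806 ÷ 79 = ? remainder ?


5806 = 79 * 73 + 39
Check: 5767 + 39 = 5806

q = 73, r = 39


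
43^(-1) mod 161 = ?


Use the extended Euclidean algorithm on (161, 43); each row r = 161*s + 43*t:
r=161, s=1, t=0
r=43, s=0, t=1
q=3: r=32, s=1, t=-3   [161*(1) + 43*(-3) = 32]
q=1: r=11, s=-1, t=4   [161*(-1) + 43*(4) = 11]
q=2: r=10, s=3, t=-11   [161*(3) + 43*(-11) = 10]
q=1: r=1, s=-4, t=15   [161*(-4) + 43*(15) = 1]
q=10: r=0, s=43, t=-161   [161*(43) + 43*(-161) = 0]
GCD = 1 with t = 15, so 43*(15) ≡ 1 (mod 161)
Inverse = 15 mod 161 = 15
Check: 43 * 15 = 645 ≡ 1 (mod 161)

43^(-1) ≡ 15 (mod 161)


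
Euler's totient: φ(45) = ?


45 = 3^2 × 5
Prime factors: 3, 5
φ(45) = 45 × (1-1/3) × (1-1/5)
= 45 × 2/3 × 4/5 = 24

φ(45) = 24


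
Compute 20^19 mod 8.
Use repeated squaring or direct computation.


20^1 mod 8 = 4
20^2 mod 8 = 0
20^3 mod 8 = 0
20^4 mod 8 = 0
20^5 mod 8 = 0
20^6 mod 8 = 0
20^7 mod 8 = 0
20^8 mod 8 = 0
20^9 mod 8 = 0
20^10 mod 8 = 0
20^11 mod 8 = 0
20^12 mod 8 = 0
20^13 mod 8 = 0
20^14 mod 8 = 0
20^15 mod 8 = 0
20^16 mod 8 = 0
20^17 mod 8 = 0
20^18 mod 8 = 0
20^19 mod 8 = 0


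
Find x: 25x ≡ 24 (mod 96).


GCD(25, 96) = 1, unique solution
a^(-1) mod 96 = 73
x = 73 * 24 mod 96 = 24

x ≡ 24 (mod 96)


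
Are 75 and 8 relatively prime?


Euclidean algorithm:
75 = 9 * 8 + 3
8 = 2 * 3 + 2
3 = 1 * 2 + 1
2 = 2 * 1 + 0
GCD(75, 8) = 1

Yes, coprime (GCD = 1)


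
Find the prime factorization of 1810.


1810 / 2 = 905
905 / 5 = 181
181 / 181 = 1
1810 = 2 × 5 × 181


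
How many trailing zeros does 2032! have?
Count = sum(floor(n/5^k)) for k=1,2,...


floor(2032/5) = 406
floor(2032/25) = 81
floor(2032/125) = 16
floor(2032/625) = 3
Total = 506

506 trailing zeros


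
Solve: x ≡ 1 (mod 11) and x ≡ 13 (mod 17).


M = 11*17 = 187
M1 = M/11 = 17, M2 = M/17 = 11
M1^(-1) mod 11 = 2, M2^(-1) mod 17 = 14
x = 1*17*2 + 13*11*14 = 2036
2036 mod 187 = 166
Check: 166 mod 11 = 1 ✓, 166 mod 17 = 13 ✓

x ≡ 166 (mod 187)


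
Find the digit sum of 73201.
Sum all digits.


7 + 3 + 2 + 0 + 1 = 13


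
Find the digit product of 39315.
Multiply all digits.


3 × 9 × 3 × 1 × 5 = 405


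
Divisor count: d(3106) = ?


3106 = 2^1 × 1553^1
d(3106) = (1+1) × (1+1) = 4

4 divisors


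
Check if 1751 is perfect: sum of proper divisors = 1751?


Proper divisors of 1751: 1, 17, 103
Sum = 1 + 17 + 103 = 121

No, 1751 is not perfect (121 ≠ 1751)


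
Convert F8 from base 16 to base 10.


F8 (base 16) = 248 (decimal)
248 (decimal) = 248 (base 10)


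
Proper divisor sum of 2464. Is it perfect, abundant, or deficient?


Proper divisors: 1, 2, 4, 7, 8, 11, 14, 16, 22, 28, 32, 44, 56, 77, 88, 112, 154, 176, 224, 308, 352, 616, 1232
Sum = 1 + 2 + 4 + 7 + 8 + 11 + 14 + 16 + 22 + 28 + 32 + 44 + 56 + 77 + 88 + 112 + 154 + 176 + 224 + 308 + 352 + 616 + 1232 = 3584
3584 > 2464 → abundant

s(2464) = 3584 (abundant)


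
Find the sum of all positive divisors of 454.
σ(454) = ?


Divisors of 454: 1, 2, 227, 454
Sum = 1 + 2 + 227 + 454 = 684

σ(454) = 684


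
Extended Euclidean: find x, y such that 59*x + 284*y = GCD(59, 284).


Tabular extended Euclidean (each row: r = 59*s + 284*t):
r=59, s=1, t=0
r=284, s=0, t=1
q=0: r=59, s=1, t=0   [59*(1) + 284*(0) = 59]
q=4: r=48, s=-4, t=1   [59*(-4) + 284*(1) = 48]
q=1: r=11, s=5, t=-1   [59*(5) + 284*(-1) = 11]
q=4: r=4, s=-24, t=5   [59*(-24) + 284*(5) = 4]
q=2: r=3, s=53, t=-11   [59*(53) + 284*(-11) = 3]
q=1: r=1, s=-77, t=16   [59*(-77) + 284*(16) = 1]
q=3: r=0, s=284, t=-59   [59*(284) + 284*(-59) = 0]
GCD = 1; from the row with r=1: x=-77, y=16
Check: 59*(-77) + 284*(16) = -4543 + 4544 = 1

GCD = 1, x = -77, y = 16


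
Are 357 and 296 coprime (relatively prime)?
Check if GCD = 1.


Euclidean algorithm:
357 = 1 * 296 + 61
296 = 4 * 61 + 52
61 = 1 * 52 + 9
52 = 5 * 9 + 7
9 = 1 * 7 + 2
7 = 3 * 2 + 1
2 = 2 * 1 + 0
GCD(357, 296) = 1

Yes, coprime (GCD = 1)


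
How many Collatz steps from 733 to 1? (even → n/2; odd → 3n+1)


733 → 2200 → 1100 → 550 → 275 → 826 → 413 → 1240 → 620 → 310 → 155 → 466 → 233 → 700 → 350 → 175 → 526 → 263 → 790 → 395 → 1186 → 593 → 1780 → 890 → 445 → 1336 → 668 → 334 → 167 → 502 → 251 → 754 → 377 → 1132 → 566 → 283 → 850 → 425 → 1276 → 638 → 319 → 958 → 479 → 1438 → 719 → 2158 → 1079 → 3238 → 1619 → 4858 → 2429 → 7288 → 3644 → 1822 → 911 → 2734 → 1367 → 4102 → 2051 → 6154 → 3077 → 9232 → 4616 → 2308 → 1154 → 577 → 1732 → 866 → 433 → 1300 → 650 → 325 → 976 → 488 → 244 → 122 → 61 → 184 → 92 → 46 → 23 → 70 → 35 → 106 → 53 → 160 → 80 → 40 → 20 → 10 → 5 → 16 → 8 → 4 → 2 → 1
Total steps = 95

95 steps


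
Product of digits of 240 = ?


2 × 4 × 0 = 0


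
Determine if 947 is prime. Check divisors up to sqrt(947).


Check divisors up to sqrt(947) = 30.7734
No divisors found.
947 is prime.

Yes, 947 is prime


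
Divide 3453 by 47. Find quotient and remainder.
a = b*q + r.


3453 = 47 * 73 + 22
Check: 3431 + 22 = 3453

q = 73, r = 22


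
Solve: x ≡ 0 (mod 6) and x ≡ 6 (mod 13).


M = 6*13 = 78
M1 = M/6 = 13, M2 = M/13 = 6
M1^(-1) mod 6 = 1, M2^(-1) mod 13 = 11
x = 0*13*1 + 6*6*11 = 396
396 mod 78 = 6
Check: 6 mod 6 = 0 ✓, 6 mod 13 = 6 ✓

x ≡ 6 (mod 78)


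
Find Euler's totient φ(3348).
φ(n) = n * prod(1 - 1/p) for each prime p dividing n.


3348 = 2^2 × 3^3 × 31
Prime factors: 2, 3, 31
φ(3348) = 3348 × (1-1/2) × (1-1/3) × (1-1/31)
= 3348 × 1/2 × 2/3 × 30/31 = 1080

φ(3348) = 1080


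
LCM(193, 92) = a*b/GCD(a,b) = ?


GCD(193, 92) = 1
LCM = 193*92/1 = 17756/1 = 17756

LCM = 17756


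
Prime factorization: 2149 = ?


2149 / 7 = 307
307 / 307 = 1
2149 = 7 × 307


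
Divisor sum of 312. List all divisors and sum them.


Divisors of 312: 1, 2, 3, 4, 6, 8, 12, 13, 24, 26, 39, 52, 78, 104, 156, 312
Sum = 1 + 2 + 3 + 4 + 6 + 8 + 12 + 13 + 24 + 26 + 39 + 52 + 78 + 104 + 156 + 312 = 840

σ(312) = 840


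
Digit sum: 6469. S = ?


6 + 4 + 6 + 9 = 25


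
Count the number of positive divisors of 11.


11 = 11^1
d(11) = (1+1) = 2

2 divisors


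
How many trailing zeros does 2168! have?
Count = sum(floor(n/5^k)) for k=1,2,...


floor(2168/5) = 433
floor(2168/25) = 86
floor(2168/125) = 17
floor(2168/625) = 3
Total = 539

539 trailing zeros


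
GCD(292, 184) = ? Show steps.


292 = 1 * 184 + 108
184 = 1 * 108 + 76
108 = 1 * 76 + 32
76 = 2 * 32 + 12
32 = 2 * 12 + 8
12 = 1 * 8 + 4
8 = 2 * 4 + 0
GCD = 4


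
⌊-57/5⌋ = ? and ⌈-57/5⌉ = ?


-57/5 = -11.4000
floor = -12
ceil = -11

floor = -12, ceil = -11


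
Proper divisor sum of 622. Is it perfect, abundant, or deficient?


Proper divisors: 1, 2, 311
Sum = 1 + 2 + 311 = 314
314 < 622 → deficient

s(622) = 314 (deficient)


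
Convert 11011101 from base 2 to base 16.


11011101 (base 2) = 221 (decimal)
221 (decimal) = DD (base 16)


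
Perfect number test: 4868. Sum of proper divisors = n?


Proper divisors of 4868: 1, 2, 4, 1217, 2434
Sum = 1 + 2 + 4 + 1217 + 2434 = 3658

No, 4868 is not perfect (3658 ≠ 4868)


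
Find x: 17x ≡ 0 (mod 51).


GCD(17, 51) = 17 divides 0
Divide: 1x ≡ 0 (mod 3)
x ≡ 0 (mod 3)


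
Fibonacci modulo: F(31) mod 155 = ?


F(k) mod 155 for k=1..31:
1, 1, 2, 3, 5, 8, 13, 21, 34, 55, 89, 144, 78, 67, 145, 57, 47, 104, 151, 100, 96, 41, 137, 23, 5, 28, 33, 61, 94, 0, 94
F(31) mod 155 = 94


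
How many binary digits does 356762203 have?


356762203 in base 2 = 10101010000111100001001011011
Number of digits = 29

29 digits (base 2)


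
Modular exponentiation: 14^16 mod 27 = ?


14^1 mod 27 = 14
14^2 mod 27 = 7
14^3 mod 27 = 17
14^4 mod 27 = 22
14^5 mod 27 = 11
14^6 mod 27 = 19
14^7 mod 27 = 23
14^8 mod 27 = 25
14^9 mod 27 = 26
14^10 mod 27 = 13
14^11 mod 27 = 20
14^12 mod 27 = 10
14^13 mod 27 = 5
14^14 mod 27 = 16
14^15 mod 27 = 8
14^16 mod 27 = 4


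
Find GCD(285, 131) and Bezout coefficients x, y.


Tabular extended Euclidean (each row: r = 285*s + 131*t):
r=285, s=1, t=0
r=131, s=0, t=1
q=2: r=23, s=1, t=-2   [285*(1) + 131*(-2) = 23]
q=5: r=16, s=-5, t=11   [285*(-5) + 131*(11) = 16]
q=1: r=7, s=6, t=-13   [285*(6) + 131*(-13) = 7]
q=2: r=2, s=-17, t=37   [285*(-17) + 131*(37) = 2]
q=3: r=1, s=57, t=-124   [285*(57) + 131*(-124) = 1]
q=2: r=0, s=-131, t=285   [285*(-131) + 131*(285) = 0]
GCD = 1; from the row with r=1: x=57, y=-124
Check: 285*(57) + 131*(-124) = 16245 - 16244 = 1

GCD = 1, x = 57, y = -124


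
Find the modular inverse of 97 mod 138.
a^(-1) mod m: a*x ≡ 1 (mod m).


Use the extended Euclidean algorithm on (138, 97); each row r = 138*s + 97*t:
r=138, s=1, t=0
r=97, s=0, t=1
q=1: r=41, s=1, t=-1   [138*(1) + 97*(-1) = 41]
q=2: r=15, s=-2, t=3   [138*(-2) + 97*(3) = 15]
q=2: r=11, s=5, t=-7   [138*(5) + 97*(-7) = 11]
q=1: r=4, s=-7, t=10   [138*(-7) + 97*(10) = 4]
q=2: r=3, s=19, t=-27   [138*(19) + 97*(-27) = 3]
q=1: r=1, s=-26, t=37   [138*(-26) + 97*(37) = 1]
q=3: r=0, s=97, t=-138   [138*(97) + 97*(-138) = 0]
GCD = 1 with t = 37, so 97*(37) ≡ 1 (mod 138)
Inverse = 37 mod 138 = 37
Check: 97 * 37 = 3589 ≡ 1 (mod 138)

97^(-1) ≡ 37 (mod 138)


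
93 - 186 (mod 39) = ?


93 - 186 = -93
-93 mod 39 = 24


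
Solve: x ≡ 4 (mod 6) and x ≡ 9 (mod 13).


M = 6*13 = 78
M1 = M/6 = 13, M2 = M/13 = 6
M1^(-1) mod 6 = 1, M2^(-1) mod 13 = 11
x = 4*13*1 + 9*6*11 = 646
646 mod 78 = 22
Check: 22 mod 6 = 4 ✓, 22 mod 13 = 9 ✓

x ≡ 22 (mod 78)


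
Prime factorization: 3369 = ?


3369 / 3 = 1123
1123 / 1123 = 1
3369 = 3 × 1123


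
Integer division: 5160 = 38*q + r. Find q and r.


5160 = 38 * 135 + 30
Check: 5130 + 30 = 5160

q = 135, r = 30


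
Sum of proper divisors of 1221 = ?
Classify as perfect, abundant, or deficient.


Proper divisors: 1, 3, 11, 33, 37, 111, 407
Sum = 1 + 3 + 11 + 33 + 37 + 111 + 407 = 603
603 < 1221 → deficient

s(1221) = 603 (deficient)


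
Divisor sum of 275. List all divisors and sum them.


Divisors of 275: 1, 5, 11, 25, 55, 275
Sum = 1 + 5 + 11 + 25 + 55 + 275 = 372

σ(275) = 372


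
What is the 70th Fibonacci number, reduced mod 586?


F(k) mod 586 for k=1..70:
1, 1, 2, 3, 5, 8, 13, 21, 34, 55, 89, 144, 233, 377, 24, 401, 425, 240, 79, 319, 398, 131, 529, 74, 17, 91, 108, 199, 307, 506, 227, 147, 374, 521, 309, 244, 553, 211, 178, 389, 567, 370, 351, 135, 486, 35, 521, 556, 491, 461, 366, 241, 21, 262, 283, 545, 242, 201, 443, 58, 501, 559, 474, 447, 335, 196, 531, 141, 86, 227
F(70) mod 586 = 227


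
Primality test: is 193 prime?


Check divisors up to sqrt(193) = 13.8924
No divisors found.
193 is prime.

Yes, 193 is prime


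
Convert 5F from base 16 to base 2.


5F (base 16) = 95 (decimal)
95 (decimal) = 1011111 (base 2)


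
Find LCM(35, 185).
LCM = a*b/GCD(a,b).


GCD(35, 185) = 5
LCM = 35*185/5 = 6475/5 = 1295

LCM = 1295


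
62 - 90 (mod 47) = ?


62 - 90 = -28
-28 mod 47 = 19


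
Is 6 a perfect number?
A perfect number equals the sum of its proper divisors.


Proper divisors of 6: 1, 2, 3
Sum = 1 + 2 + 3 = 6

Yes, 6 is perfect (6 = 6)


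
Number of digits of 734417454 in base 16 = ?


734417454 in base 16 = 2BC6522E
Number of digits = 8

8 digits (base 16)


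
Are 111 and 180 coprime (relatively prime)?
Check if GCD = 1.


Euclidean algorithm:
180 = 1 * 111 + 69
111 = 1 * 69 + 42
69 = 1 * 42 + 27
42 = 1 * 27 + 15
27 = 1 * 15 + 12
15 = 1 * 12 + 3
12 = 4 * 3 + 0
GCD(111, 180) = 3

No, not coprime (GCD = 3)


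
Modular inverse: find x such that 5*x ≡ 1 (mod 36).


Use the extended Euclidean algorithm on (36, 5); each row r = 36*s + 5*t:
r=36, s=1, t=0
r=5, s=0, t=1
q=7: r=1, s=1, t=-7   [36*(1) + 5*(-7) = 1]
q=5: r=0, s=-5, t=36   [36*(-5) + 5*(36) = 0]
GCD = 1 with t = -7, so 5*(-7) ≡ 1 (mod 36)
Inverse = -7 mod 36 = 29
Check: 5 * 29 = 145 ≡ 1 (mod 36)

5^(-1) ≡ 29 (mod 36)


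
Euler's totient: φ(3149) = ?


3149 = 47 × 67
Prime factors: 47, 67
φ(3149) = 3149 × (1-1/47) × (1-1/67)
= 3149 × 46/47 × 66/67 = 3036

φ(3149) = 3036


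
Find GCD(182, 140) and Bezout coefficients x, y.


Tabular extended Euclidean (each row: r = 182*s + 140*t):
r=182, s=1, t=0
r=140, s=0, t=1
q=1: r=42, s=1, t=-1   [182*(1) + 140*(-1) = 42]
q=3: r=14, s=-3, t=4   [182*(-3) + 140*(4) = 14]
q=3: r=0, s=10, t=-13   [182*(10) + 140*(-13) = 0]
GCD = 14; from the row with r=14: x=-3, y=4
Check: 182*(-3) + 140*(4) = -546 + 560 = 14

GCD = 14, x = -3, y = 4


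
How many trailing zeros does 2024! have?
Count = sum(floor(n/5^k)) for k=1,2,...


floor(2024/5) = 404
floor(2024/25) = 80
floor(2024/125) = 16
floor(2024/625) = 3
Total = 503

503 trailing zeros


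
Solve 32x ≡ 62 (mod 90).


GCD(32, 90) = 2 divides 62
Divide: 16x ≡ 31 (mod 45)
x ≡ 16 (mod 45)


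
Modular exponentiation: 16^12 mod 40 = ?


16^1 mod 40 = 16
16^2 mod 40 = 16
16^3 mod 40 = 16
16^4 mod 40 = 16
16^5 mod 40 = 16
16^6 mod 40 = 16
16^7 mod 40 = 16
16^8 mod 40 = 16
16^9 mod 40 = 16
16^10 mod 40 = 16
16^11 mod 40 = 16
16^12 mod 40 = 16


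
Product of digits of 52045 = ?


5 × 2 × 0 × 4 × 5 = 0


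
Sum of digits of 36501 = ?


3 + 6 + 5 + 0 + 1 = 15


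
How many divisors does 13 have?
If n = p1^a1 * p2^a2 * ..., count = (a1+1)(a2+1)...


13 = 13^1
d(13) = (1+1) = 2

2 divisors


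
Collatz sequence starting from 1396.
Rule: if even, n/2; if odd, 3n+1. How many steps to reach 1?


1396 → 698 → 349 → 1048 → 524 → 262 → 131 → 394 → 197 → 592 → 296 → 148 → 74 → 37 → 112 → 56 → 28 → 14 → 7 → 22 → 11 → 34 → 17 → 52 → 26 → 13 → 40 → 20 → 10 → 5 → 16 → 8 → 4 → 2 → 1
Total steps = 34

34 steps


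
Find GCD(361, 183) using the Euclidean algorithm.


361 = 1 * 183 + 178
183 = 1 * 178 + 5
178 = 35 * 5 + 3
5 = 1 * 3 + 2
3 = 1 * 2 + 1
2 = 2 * 1 + 0
GCD = 1


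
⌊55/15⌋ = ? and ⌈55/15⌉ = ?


55/15 = 3.6667
floor = 3
ceil = 4

floor = 3, ceil = 4


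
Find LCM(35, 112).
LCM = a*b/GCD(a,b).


GCD(35, 112) = 7
LCM = 35*112/7 = 3920/7 = 560

LCM = 560


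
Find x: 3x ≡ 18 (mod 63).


GCD(3, 63) = 3 divides 18
Divide: 1x ≡ 6 (mod 21)
x ≡ 6 (mod 21)


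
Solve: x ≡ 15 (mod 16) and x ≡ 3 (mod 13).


M = 16*13 = 208
M1 = M/16 = 13, M2 = M/13 = 16
M1^(-1) mod 16 = 5, M2^(-1) mod 13 = 9
x = 15*13*5 + 3*16*9 = 1407
1407 mod 208 = 159
Check: 159 mod 16 = 15 ✓, 159 mod 13 = 3 ✓

x ≡ 159 (mod 208)


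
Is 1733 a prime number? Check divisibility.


Check divisors up to sqrt(1733) = 41.6293
No divisors found.
1733 is prime.

Yes, 1733 is prime


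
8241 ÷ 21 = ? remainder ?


8241 = 21 * 392 + 9
Check: 8232 + 9 = 8241

q = 392, r = 9


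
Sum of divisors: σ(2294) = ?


Divisors of 2294: 1, 2, 31, 37, 62, 74, 1147, 2294
Sum = 1 + 2 + 31 + 37 + 62 + 74 + 1147 + 2294 = 3648

σ(2294) = 3648


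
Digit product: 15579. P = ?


1 × 5 × 5 × 7 × 9 = 1575


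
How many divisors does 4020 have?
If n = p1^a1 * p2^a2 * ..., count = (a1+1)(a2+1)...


4020 = 2^2 × 3^1 × 5^1 × 67^1
d(4020) = (2+1) × (1+1) × (1+1) × (1+1) = 24

24 divisors


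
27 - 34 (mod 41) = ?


27 - 34 = -7
-7 mod 41 = 34


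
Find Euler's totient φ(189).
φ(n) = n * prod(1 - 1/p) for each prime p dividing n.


189 = 3^3 × 7
Prime factors: 3, 7
φ(189) = 189 × (1-1/3) × (1-1/7)
= 189 × 2/3 × 6/7 = 108

φ(189) = 108


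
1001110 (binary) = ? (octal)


1001110 (base 2) = 78 (decimal)
78 (decimal) = 116 (base 8)


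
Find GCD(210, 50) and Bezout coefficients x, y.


Tabular extended Euclidean (each row: r = 210*s + 50*t):
r=210, s=1, t=0
r=50, s=0, t=1
q=4: r=10, s=1, t=-4   [210*(1) + 50*(-4) = 10]
q=5: r=0, s=-5, t=21   [210*(-5) + 50*(21) = 0]
GCD = 10; from the row with r=10: x=1, y=-4
Check: 210*(1) + 50*(-4) = 210 - 200 = 10

GCD = 10, x = 1, y = -4


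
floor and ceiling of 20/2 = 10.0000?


20/2 = 10.0000
floor = 10
ceil = 10

floor = 10, ceil = 10


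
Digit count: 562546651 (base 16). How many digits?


562546651 in base 16 = 2187C7DB
Number of digits = 8

8 digits (base 16)


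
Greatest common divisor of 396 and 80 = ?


396 = 4 * 80 + 76
80 = 1 * 76 + 4
76 = 19 * 4 + 0
GCD = 4


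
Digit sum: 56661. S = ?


5 + 6 + 6 + 6 + 1 = 24


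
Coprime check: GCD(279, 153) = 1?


Euclidean algorithm:
279 = 1 * 153 + 126
153 = 1 * 126 + 27
126 = 4 * 27 + 18
27 = 1 * 18 + 9
18 = 2 * 9 + 0
GCD(279, 153) = 9

No, not coprime (GCD = 9)


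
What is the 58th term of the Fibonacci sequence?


Sequence: 1, 1, 2, 3, 5, 8, 13, 21, 34, 55, 89, 144, 233, 377, 610, 987, 1597, 2584, 4181, 6765, 10946, 17711, 28657, 46368, 75025, 121393, 196418, 317811, 514229, 832040, 1346269, 2178309, 3524578, 5702887, 9227465, 14930352, 24157817, 39088169, 63245986, 102334155, 165580141, 267914296, 433494437, 701408733, 1134903170, 1836311903, 2971215073, 4807526976, 7778742049, 12586269025, 20365011074, 32951280099, 53316291173, 86267571272, 139583862445, 225851433717, 365435296162, 591286729879
F(58) = 591286729879


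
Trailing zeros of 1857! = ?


floor(1857/5) = 371
floor(1857/25) = 74
floor(1857/125) = 14
floor(1857/625) = 2
Total = 461

461 trailing zeros


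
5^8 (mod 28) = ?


5^1 mod 28 = 5
5^2 mod 28 = 25
5^3 mod 28 = 13
5^4 mod 28 = 9
5^5 mod 28 = 17
5^6 mod 28 = 1
5^7 mod 28 = 5
5^8 mod 28 = 25


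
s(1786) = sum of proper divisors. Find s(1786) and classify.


Proper divisors: 1, 2, 19, 38, 47, 94, 893
Sum = 1 + 2 + 19 + 38 + 47 + 94 + 893 = 1094
1094 < 1786 → deficient

s(1786) = 1094 (deficient)


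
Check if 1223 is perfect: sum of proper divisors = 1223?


Proper divisors of 1223: 1
Sum = 1 = 1

No, 1223 is not perfect (1 ≠ 1223)
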